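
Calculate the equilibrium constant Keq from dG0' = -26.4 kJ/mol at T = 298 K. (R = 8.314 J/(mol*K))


Keq = exp(-dG0 * 1000 / (R * T))
Keq = exp(-(-26.4) * 1000 / (8.314 * 298))
Keq = 42429.2584

42429.2584


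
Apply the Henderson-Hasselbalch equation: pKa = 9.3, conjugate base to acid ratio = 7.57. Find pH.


pH = pKa + log10([A-]/[HA])
pH = 9.3 + log10(7.57)
pH = 10.1791

10.1791


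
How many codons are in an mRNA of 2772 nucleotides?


codons = nucleotides / 3
codons = 2772 / 3 = 924

924


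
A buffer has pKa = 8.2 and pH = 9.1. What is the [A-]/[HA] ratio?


[A-]/[HA] = 10^(pH - pKa)
= 10^(9.1 - 8.2)
= 7.9433

7.9433


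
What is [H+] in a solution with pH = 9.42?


[H+] = 10^(-pH)
[H+] = 10^(-9.42)
[H+] = 3.802e-10 M

3.802e-10 M


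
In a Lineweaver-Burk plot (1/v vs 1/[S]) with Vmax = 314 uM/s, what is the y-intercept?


y-intercept = 1/Vmax
= 1/314
= 0.0032 s/uM

0.0032 s/uM


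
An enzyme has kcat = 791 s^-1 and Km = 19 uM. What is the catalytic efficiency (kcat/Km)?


Catalytic efficiency = kcat / Km
= 791 / 19
= 41.6316 uM^-1*s^-1

41.6316 uM^-1*s^-1


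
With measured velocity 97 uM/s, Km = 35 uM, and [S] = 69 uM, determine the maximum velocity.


Vmax = v * (Km + [S]) / [S]
Vmax = 97 * (35 + 69) / 69
Vmax = 146.2029 uM/s

146.2029 uM/s


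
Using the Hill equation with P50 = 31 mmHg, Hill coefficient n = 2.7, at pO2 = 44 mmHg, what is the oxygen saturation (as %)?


Y = pO2^n / (P50^n + pO2^n)
Y = 44^2.7 / (31^2.7 + 44^2.7)
Y = 72.02%

72.02%


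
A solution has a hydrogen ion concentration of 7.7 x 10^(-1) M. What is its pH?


pH = -log10([H+])
pH = -log10(7.7 x 10^(-1))
pH = 0.1135

0.1135


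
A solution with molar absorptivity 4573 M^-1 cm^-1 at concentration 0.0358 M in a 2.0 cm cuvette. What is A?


A = epsilon * c * l
A = 4573 * 0.0358 * 2.0
A = 327.4268

327.4268


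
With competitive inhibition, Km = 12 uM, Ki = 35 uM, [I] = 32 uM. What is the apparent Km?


Km_app = Km * (1 + [I]/Ki)
Km_app = 12 * (1 + 32/35)
Km_app = 22.9714 uM

22.9714 uM


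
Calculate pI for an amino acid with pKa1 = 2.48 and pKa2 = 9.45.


pI = (pKa1 + pKa2) / 2
pI = (2.48 + 9.45) / 2
pI = 5.965

5.965


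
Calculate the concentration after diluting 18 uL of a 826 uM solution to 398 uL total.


C2 = C1 * V1 / V2
C2 = 826 * 18 / 398
C2 = 37.3568 uM

37.3568 uM


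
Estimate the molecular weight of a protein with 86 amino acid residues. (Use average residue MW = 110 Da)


MW = n_residues * 110 Da
MW = 86 * 110
MW = 9460 Da

9460 Da


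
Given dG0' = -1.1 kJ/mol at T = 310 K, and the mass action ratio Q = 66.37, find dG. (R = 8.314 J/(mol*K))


dG = dG0' + RT * ln(Q) / 1000
dG = -1.1 + 8.314 * 310 * ln(66.37) / 1000
dG = 9.7126 kJ/mol

9.7126 kJ/mol


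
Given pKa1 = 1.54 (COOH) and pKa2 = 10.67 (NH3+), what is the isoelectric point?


pI = (pKa1 + pKa2) / 2
pI = (1.54 + 10.67) / 2
pI = 6.105

6.105


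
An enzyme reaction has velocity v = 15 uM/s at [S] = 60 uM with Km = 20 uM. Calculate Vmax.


Vmax = v * (Km + [S]) / [S]
Vmax = 15 * (20 + 60) / 60
Vmax = 20.0 uM/s

20.0 uM/s


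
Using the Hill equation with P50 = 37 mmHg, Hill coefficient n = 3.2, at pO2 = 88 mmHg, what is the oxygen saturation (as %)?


Y = pO2^n / (P50^n + pO2^n)
Y = 88^3.2 / (37^3.2 + 88^3.2)
Y = 94.12%

94.12%


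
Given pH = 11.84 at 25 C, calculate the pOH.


pOH = 14 - pH
pOH = 14 - 11.84
pOH = 2.16

2.16


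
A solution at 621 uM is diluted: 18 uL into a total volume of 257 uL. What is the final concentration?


C2 = C1 * V1 / V2
C2 = 621 * 18 / 257
C2 = 43.4942 uM

43.4942 uM


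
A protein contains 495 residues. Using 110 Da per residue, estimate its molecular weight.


MW = n_residues * 110 Da
MW = 495 * 110
MW = 54450 Da

54450 Da


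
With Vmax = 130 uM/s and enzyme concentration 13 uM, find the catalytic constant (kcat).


kcat = Vmax / [E]t
kcat = 130 / 13
kcat = 10.0 s^-1

10.0 s^-1


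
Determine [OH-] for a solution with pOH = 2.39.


[OH-] = 10^(-pOH)
[OH-] = 10^(-2.39)
[OH-] = 0.0041 M

0.0041 M


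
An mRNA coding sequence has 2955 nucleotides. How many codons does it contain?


codons = nucleotides / 3
codons = 2955 / 3 = 985

985


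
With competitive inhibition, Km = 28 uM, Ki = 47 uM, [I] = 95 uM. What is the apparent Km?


Km_app = Km * (1 + [I]/Ki)
Km_app = 28 * (1 + 95/47)
Km_app = 84.5957 uM

84.5957 uM


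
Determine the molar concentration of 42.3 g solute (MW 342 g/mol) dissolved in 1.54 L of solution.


C = (mass / MW) / volume
C = (42.3 / 342) / 1.54
C = 0.0803 M

0.0803 M


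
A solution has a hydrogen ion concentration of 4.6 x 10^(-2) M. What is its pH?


pH = -log10([H+])
pH = -log10(4.6 x 10^(-2))
pH = 1.3372

1.3372


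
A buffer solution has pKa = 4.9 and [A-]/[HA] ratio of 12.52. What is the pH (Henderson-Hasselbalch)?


pH = pKa + log10([A-]/[HA])
pH = 4.9 + log10(12.52)
pH = 5.9976

5.9976


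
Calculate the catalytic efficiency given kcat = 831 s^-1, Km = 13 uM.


Catalytic efficiency = kcat / Km
= 831 / 13
= 63.9231 uM^-1*s^-1

63.9231 uM^-1*s^-1


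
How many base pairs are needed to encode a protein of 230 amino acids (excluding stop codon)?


Each amino acid = 1 codon = 3 bp
bp = 230 * 3 = 690 bp

690 bp


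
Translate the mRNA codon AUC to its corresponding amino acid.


Standard genetic code lookup.
Codon AUC -> Ile

Ile


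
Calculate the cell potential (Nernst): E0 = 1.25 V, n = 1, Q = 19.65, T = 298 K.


E = E0 - (RT/nF) * ln(Q)
E = 1.25 - (8.314 * 298 / (1 * 96485)) * ln(19.65)
E = 1.1735 V

1.1735 V


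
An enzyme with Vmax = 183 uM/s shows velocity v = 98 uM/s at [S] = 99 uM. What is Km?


Km = [S] * (Vmax - v) / v
Km = 99 * (183 - 98) / 98
Km = 85.8673 uM

85.8673 uM


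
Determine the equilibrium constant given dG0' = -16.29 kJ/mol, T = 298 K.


Keq = exp(-dG0 * 1000 / (R * T))
Keq = exp(-(-16.29) * 1000 / (8.314 * 298))
Keq = 716.9352

716.9352


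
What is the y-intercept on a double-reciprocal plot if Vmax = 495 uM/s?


y-intercept = 1/Vmax
= 1/495
= 0.002 s/uM

0.002 s/uM


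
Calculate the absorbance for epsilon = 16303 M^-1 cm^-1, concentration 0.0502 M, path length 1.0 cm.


A = epsilon * c * l
A = 16303 * 0.0502 * 1.0
A = 818.4106

818.4106


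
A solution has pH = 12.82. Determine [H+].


[H+] = 10^(-pH)
[H+] = 10^(-12.82)
[H+] = 1.514e-13 M

1.514e-13 M


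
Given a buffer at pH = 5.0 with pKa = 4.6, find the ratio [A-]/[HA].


[A-]/[HA] = 10^(pH - pKa)
= 10^(5.0 - 4.6)
= 2.5119

2.5119


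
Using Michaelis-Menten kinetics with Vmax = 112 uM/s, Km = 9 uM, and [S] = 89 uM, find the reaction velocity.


v = Vmax * [S] / (Km + [S])
v = 112 * 89 / (9 + 89)
v = 101.7143 uM/s

101.7143 uM/s


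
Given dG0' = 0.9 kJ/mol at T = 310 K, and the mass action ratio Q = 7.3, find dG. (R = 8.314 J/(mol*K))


dG = dG0' + RT * ln(Q) / 1000
dG = 0.9 + 8.314 * 310 * ln(7.3) / 1000
dG = 6.0234 kJ/mol

6.0234 kJ/mol


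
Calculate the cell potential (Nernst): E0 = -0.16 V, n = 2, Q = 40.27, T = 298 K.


E = E0 - (RT/nF) * ln(Q)
E = -0.16 - (8.314 * 298 / (2 * 96485)) * ln(40.27)
E = -0.2074 V

-0.2074 V


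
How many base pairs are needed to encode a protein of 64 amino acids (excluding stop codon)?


Each amino acid = 1 codon = 3 bp
bp = 64 * 3 = 192 bp

192 bp


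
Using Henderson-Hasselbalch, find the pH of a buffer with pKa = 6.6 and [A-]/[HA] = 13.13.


pH = pKa + log10([A-]/[HA])
pH = 6.6 + log10(13.13)
pH = 7.7183

7.7183


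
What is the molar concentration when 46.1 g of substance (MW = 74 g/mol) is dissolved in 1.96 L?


C = (mass / MW) / volume
C = (46.1 / 74) / 1.96
C = 0.3178 M

0.3178 M


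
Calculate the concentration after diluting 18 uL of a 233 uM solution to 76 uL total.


C2 = C1 * V1 / V2
C2 = 233 * 18 / 76
C2 = 55.1842 uM

55.1842 uM


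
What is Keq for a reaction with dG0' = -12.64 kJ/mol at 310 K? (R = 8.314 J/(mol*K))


Keq = exp(-dG0 * 1000 / (R * T))
Keq = exp(-(-12.64) * 1000 / (8.314 * 310))
Keq = 134.8659

134.8659


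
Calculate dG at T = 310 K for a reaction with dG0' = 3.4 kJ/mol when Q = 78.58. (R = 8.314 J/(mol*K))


dG = dG0' + RT * ln(Q) / 1000
dG = 3.4 + 8.314 * 310 * ln(78.58) / 1000
dG = 14.6478 kJ/mol

14.6478 kJ/mol


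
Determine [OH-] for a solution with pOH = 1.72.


[OH-] = 10^(-pOH)
[OH-] = 10^(-1.72)
[OH-] = 0.0191 M

0.0191 M


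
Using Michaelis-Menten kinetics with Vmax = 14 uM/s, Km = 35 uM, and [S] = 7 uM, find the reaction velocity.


v = Vmax * [S] / (Km + [S])
v = 14 * 7 / (35 + 7)
v = 2.3333 uM/s

2.3333 uM/s


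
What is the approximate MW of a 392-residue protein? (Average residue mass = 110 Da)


MW = n_residues * 110 Da
MW = 392 * 110
MW = 43120 Da

43120 Da


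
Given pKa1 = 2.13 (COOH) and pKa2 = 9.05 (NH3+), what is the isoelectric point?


pI = (pKa1 + pKa2) / 2
pI = (2.13 + 9.05) / 2
pI = 5.59

5.59


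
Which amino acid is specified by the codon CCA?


Standard genetic code lookup.
Codon CCA -> Pro

Pro


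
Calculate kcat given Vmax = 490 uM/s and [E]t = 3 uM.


kcat = Vmax / [E]t
kcat = 490 / 3
kcat = 163.3333 s^-1

163.3333 s^-1


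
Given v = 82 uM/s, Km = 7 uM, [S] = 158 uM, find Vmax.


Vmax = v * (Km + [S]) / [S]
Vmax = 82 * (7 + 158) / 158
Vmax = 85.6329 uM/s

85.6329 uM/s


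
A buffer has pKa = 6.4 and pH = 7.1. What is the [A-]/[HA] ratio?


[A-]/[HA] = 10^(pH - pKa)
= 10^(7.1 - 6.4)
= 5.0119

5.0119


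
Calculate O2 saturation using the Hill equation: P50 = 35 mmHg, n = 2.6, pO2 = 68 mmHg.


Y = pO2^n / (P50^n + pO2^n)
Y = 68^2.6 / (35^2.6 + 68^2.6)
Y = 84.9%

84.9%


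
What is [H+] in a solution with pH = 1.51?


[H+] = 10^(-pH)
[H+] = 10^(-1.51)
[H+] = 0.0309 M

0.0309 M


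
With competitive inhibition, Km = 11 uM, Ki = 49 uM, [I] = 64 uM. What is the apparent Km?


Km_app = Km * (1 + [I]/Ki)
Km_app = 11 * (1 + 64/49)
Km_app = 25.3673 uM

25.3673 uM


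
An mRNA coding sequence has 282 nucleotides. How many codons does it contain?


codons = nucleotides / 3
codons = 282 / 3 = 94

94


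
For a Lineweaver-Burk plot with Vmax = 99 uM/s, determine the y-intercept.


y-intercept = 1/Vmax
= 1/99
= 0.0101 s/uM

0.0101 s/uM


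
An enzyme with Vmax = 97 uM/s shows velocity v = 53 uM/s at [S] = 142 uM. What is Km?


Km = [S] * (Vmax - v) / v
Km = 142 * (97 - 53) / 53
Km = 117.8868 uM

117.8868 uM


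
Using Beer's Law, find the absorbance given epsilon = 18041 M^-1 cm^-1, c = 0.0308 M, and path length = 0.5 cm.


A = epsilon * c * l
A = 18041 * 0.0308 * 0.5
A = 277.8314

277.8314


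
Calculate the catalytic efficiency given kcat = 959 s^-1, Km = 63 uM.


Catalytic efficiency = kcat / Km
= 959 / 63
= 15.2222 uM^-1*s^-1

15.2222 uM^-1*s^-1


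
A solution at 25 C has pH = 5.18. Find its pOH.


pOH = 14 - pH
pOH = 14 - 5.18
pOH = 8.82

8.82


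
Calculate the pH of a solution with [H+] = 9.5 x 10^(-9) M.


pH = -log10([H+])
pH = -log10(9.5 x 10^(-9))
pH = 8.0223

8.0223


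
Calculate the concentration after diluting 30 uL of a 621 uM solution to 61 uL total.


C2 = C1 * V1 / V2
C2 = 621 * 30 / 61
C2 = 305.4098 uM

305.4098 uM


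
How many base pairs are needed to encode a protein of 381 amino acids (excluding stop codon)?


Each amino acid = 1 codon = 3 bp
bp = 381 * 3 = 1143 bp

1143 bp


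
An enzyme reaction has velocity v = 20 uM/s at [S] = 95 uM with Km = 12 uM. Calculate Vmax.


Vmax = v * (Km + [S]) / [S]
Vmax = 20 * (12 + 95) / 95
Vmax = 22.5263 uM/s

22.5263 uM/s


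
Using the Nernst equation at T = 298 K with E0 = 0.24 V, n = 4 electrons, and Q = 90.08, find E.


E = E0 - (RT/nF) * ln(Q)
E = 0.24 - (8.314 * 298 / (4 * 96485)) * ln(90.08)
E = 0.2111 V

0.2111 V


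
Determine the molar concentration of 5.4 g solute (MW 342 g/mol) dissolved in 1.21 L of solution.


C = (mass / MW) / volume
C = (5.4 / 342) / 1.21
C = 0.013 M

0.013 M


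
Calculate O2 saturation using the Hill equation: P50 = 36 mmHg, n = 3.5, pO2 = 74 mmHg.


Y = pO2^n / (P50^n + pO2^n)
Y = 74^3.5 / (36^3.5 + 74^3.5)
Y = 92.57%

92.57%


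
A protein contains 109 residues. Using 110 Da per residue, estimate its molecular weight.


MW = n_residues * 110 Da
MW = 109 * 110
MW = 11990 Da

11990 Da


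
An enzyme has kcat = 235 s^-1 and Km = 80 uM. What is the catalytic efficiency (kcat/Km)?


Catalytic efficiency = kcat / Km
= 235 / 80
= 2.9375 uM^-1*s^-1

2.9375 uM^-1*s^-1


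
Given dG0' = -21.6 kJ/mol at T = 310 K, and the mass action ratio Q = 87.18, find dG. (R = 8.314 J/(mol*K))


dG = dG0' + RT * ln(Q) / 1000
dG = -21.6 + 8.314 * 310 * ln(87.18) / 1000
dG = -10.0845 kJ/mol

-10.0845 kJ/mol


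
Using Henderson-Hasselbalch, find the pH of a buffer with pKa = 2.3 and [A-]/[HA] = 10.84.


pH = pKa + log10([A-]/[HA])
pH = 2.3 + log10(10.84)
pH = 3.335

3.335


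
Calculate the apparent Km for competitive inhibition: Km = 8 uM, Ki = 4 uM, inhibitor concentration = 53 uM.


Km_app = Km * (1 + [I]/Ki)
Km_app = 8 * (1 + 53/4)
Km_app = 114.0 uM

114.0 uM


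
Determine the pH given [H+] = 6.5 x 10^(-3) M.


pH = -log10([H+])
pH = -log10(6.5 x 10^(-3))
pH = 2.1871

2.1871


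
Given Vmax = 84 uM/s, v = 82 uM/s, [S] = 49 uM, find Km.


Km = [S] * (Vmax - v) / v
Km = 49 * (84 - 82) / 82
Km = 1.1951 uM

1.1951 uM


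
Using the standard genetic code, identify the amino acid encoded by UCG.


Standard genetic code lookup.
Codon UCG -> Ser

Ser


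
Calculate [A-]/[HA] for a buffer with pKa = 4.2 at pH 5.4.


[A-]/[HA] = 10^(pH - pKa)
= 10^(5.4 - 4.2)
= 15.8489

15.8489


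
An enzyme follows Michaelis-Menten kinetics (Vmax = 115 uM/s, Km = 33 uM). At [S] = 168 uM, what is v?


v = Vmax * [S] / (Km + [S])
v = 115 * 168 / (33 + 168)
v = 96.1194 uM/s

96.1194 uM/s


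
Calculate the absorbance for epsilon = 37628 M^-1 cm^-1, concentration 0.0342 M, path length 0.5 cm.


A = epsilon * c * l
A = 37628 * 0.0342 * 0.5
A = 643.4388

643.4388


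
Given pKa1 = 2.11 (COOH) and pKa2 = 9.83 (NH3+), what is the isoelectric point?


pI = (pKa1 + pKa2) / 2
pI = (2.11 + 9.83) / 2
pI = 5.97

5.97


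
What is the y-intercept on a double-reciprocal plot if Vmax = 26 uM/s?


y-intercept = 1/Vmax
= 1/26
= 0.0385 s/uM

0.0385 s/uM


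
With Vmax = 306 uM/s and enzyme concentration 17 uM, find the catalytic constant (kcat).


kcat = Vmax / [E]t
kcat = 306 / 17
kcat = 18.0 s^-1

18.0 s^-1


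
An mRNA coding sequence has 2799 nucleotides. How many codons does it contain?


codons = nucleotides / 3
codons = 2799 / 3 = 933

933


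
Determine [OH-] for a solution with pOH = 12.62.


[OH-] = 10^(-pOH)
[OH-] = 10^(-12.62)
[OH-] = 2.399e-13 M

2.399e-13 M


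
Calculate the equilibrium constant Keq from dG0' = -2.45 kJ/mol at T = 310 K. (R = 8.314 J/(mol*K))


Keq = exp(-dG0 * 1000 / (R * T))
Keq = exp(-(-2.45) * 1000 / (8.314 * 310))
Keq = 2.5872

2.5872


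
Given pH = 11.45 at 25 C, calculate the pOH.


pOH = 14 - pH
pOH = 14 - 11.45
pOH = 2.55

2.55


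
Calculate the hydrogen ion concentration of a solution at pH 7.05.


[H+] = 10^(-pH)
[H+] = 10^(-7.05)
[H+] = 8.913e-08 M

8.913e-08 M


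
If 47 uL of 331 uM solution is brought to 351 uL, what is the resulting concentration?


C2 = C1 * V1 / V2
C2 = 331 * 47 / 351
C2 = 44.3219 uM

44.3219 uM


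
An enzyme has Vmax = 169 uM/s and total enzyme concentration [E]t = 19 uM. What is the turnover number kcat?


kcat = Vmax / [E]t
kcat = 169 / 19
kcat = 8.8947 s^-1

8.8947 s^-1


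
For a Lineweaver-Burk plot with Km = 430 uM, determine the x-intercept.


x-intercept = -1/Km
= -1/430
= -0.0023 1/uM

-0.0023 1/uM


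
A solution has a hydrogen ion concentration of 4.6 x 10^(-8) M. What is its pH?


pH = -log10([H+])
pH = -log10(4.6 x 10^(-8))
pH = 7.3372

7.3372


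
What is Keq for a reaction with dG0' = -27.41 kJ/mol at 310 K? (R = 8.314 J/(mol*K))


Keq = exp(-dG0 * 1000 / (R * T))
Keq = exp(-(-27.41) * 1000 / (8.314 * 310))
Keq = 41564.2529

41564.2529


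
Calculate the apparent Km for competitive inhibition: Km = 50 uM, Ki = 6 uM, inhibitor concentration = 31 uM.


Km_app = Km * (1 + [I]/Ki)
Km_app = 50 * (1 + 31/6)
Km_app = 308.3333 uM

308.3333 uM


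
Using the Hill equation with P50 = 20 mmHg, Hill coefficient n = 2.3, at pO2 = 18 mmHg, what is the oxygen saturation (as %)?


Y = pO2^n / (P50^n + pO2^n)
Y = 18^2.3 / (20^2.3 + 18^2.3)
Y = 43.97%

43.97%


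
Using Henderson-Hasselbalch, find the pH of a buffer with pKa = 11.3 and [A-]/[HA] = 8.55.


pH = pKa + log10([A-]/[HA])
pH = 11.3 + log10(8.55)
pH = 12.232

12.232


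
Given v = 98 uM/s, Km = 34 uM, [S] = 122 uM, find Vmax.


Vmax = v * (Km + [S]) / [S]
Vmax = 98 * (34 + 122) / 122
Vmax = 125.3115 uM/s

125.3115 uM/s


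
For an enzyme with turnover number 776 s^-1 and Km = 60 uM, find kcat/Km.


Catalytic efficiency = kcat / Km
= 776 / 60
= 12.9333 uM^-1*s^-1

12.9333 uM^-1*s^-1


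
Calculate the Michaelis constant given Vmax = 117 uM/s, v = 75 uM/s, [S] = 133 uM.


Km = [S] * (Vmax - v) / v
Km = 133 * (117 - 75) / 75
Km = 74.48 uM

74.48 uM


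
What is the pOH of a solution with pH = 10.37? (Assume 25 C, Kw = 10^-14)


pOH = 14 - pH
pOH = 14 - 10.37
pOH = 3.63

3.63


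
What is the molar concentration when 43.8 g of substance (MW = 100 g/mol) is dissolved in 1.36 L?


C = (mass / MW) / volume
C = (43.8 / 100) / 1.36
C = 0.3221 M

0.3221 M


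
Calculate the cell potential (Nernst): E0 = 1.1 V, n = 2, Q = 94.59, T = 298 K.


E = E0 - (RT/nF) * ln(Q)
E = 1.1 - (8.314 * 298 / (2 * 96485)) * ln(94.59)
E = 1.0416 V

1.0416 V


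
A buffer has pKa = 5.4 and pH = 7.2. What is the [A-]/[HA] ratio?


[A-]/[HA] = 10^(pH - pKa)
= 10^(7.2 - 5.4)
= 63.0957

63.0957


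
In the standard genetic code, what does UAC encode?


Standard genetic code lookup.
Codon UAC -> Tyr

Tyr


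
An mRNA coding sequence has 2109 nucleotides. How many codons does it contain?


codons = nucleotides / 3
codons = 2109 / 3 = 703

703


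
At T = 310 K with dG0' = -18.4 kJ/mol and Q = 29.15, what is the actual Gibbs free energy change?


dG = dG0' + RT * ln(Q) / 1000
dG = -18.4 + 8.314 * 310 * ln(29.15) / 1000
dG = -9.708 kJ/mol

-9.708 kJ/mol


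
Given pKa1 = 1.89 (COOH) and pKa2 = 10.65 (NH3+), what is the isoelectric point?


pI = (pKa1 + pKa2) / 2
pI = (1.89 + 10.65) / 2
pI = 6.27

6.27


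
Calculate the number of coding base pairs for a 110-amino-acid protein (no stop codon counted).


Each amino acid = 1 codon = 3 bp
bp = 110 * 3 = 330 bp

330 bp


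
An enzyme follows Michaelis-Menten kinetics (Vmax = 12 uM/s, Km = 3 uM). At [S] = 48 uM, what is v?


v = Vmax * [S] / (Km + [S])
v = 12 * 48 / (3 + 48)
v = 11.2941 uM/s

11.2941 uM/s


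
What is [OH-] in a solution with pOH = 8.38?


[OH-] = 10^(-pOH)
[OH-] = 10^(-8.38)
[OH-] = 4.169e-09 M

4.169e-09 M


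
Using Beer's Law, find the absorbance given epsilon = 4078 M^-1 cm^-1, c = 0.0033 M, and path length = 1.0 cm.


A = epsilon * c * l
A = 4078 * 0.0033 * 1.0
A = 13.4574

13.4574


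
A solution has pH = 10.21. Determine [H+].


[H+] = 10^(-pH)
[H+] = 10^(-10.21)
[H+] = 6.166e-11 M

6.166e-11 M


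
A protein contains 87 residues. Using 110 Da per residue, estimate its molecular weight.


MW = n_residues * 110 Da
MW = 87 * 110
MW = 9570 Da

9570 Da


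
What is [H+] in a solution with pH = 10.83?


[H+] = 10^(-pH)
[H+] = 10^(-10.83)
[H+] = 1.479e-11 M

1.479e-11 M


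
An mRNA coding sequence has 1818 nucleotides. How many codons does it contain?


codons = nucleotides / 3
codons = 1818 / 3 = 606

606


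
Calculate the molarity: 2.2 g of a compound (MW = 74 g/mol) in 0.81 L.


C = (mass / MW) / volume
C = (2.2 / 74) / 0.81
C = 0.0367 M

0.0367 M


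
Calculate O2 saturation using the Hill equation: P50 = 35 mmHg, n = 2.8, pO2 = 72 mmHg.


Y = pO2^n / (P50^n + pO2^n)
Y = 72^2.8 / (35^2.8 + 72^2.8)
Y = 88.28%

88.28%


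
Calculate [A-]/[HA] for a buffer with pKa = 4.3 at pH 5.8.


[A-]/[HA] = 10^(pH - pKa)
= 10^(5.8 - 4.3)
= 31.6228

31.6228


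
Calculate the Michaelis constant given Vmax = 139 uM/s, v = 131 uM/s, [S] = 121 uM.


Km = [S] * (Vmax - v) / v
Km = 121 * (139 - 131) / 131
Km = 7.3893 uM

7.3893 uM


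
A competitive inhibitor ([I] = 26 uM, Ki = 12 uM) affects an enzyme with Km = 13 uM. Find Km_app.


Km_app = Km * (1 + [I]/Ki)
Km_app = 13 * (1 + 26/12)
Km_app = 41.1667 uM

41.1667 uM


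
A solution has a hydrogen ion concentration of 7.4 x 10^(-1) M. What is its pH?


pH = -log10([H+])
pH = -log10(7.4 x 10^(-1))
pH = 0.1308

0.1308


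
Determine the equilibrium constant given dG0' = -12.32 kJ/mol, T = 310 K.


Keq = exp(-dG0 * 1000 / (R * T))
Keq = exp(-(-12.32) * 1000 / (8.314 * 310))
Keq = 119.1189

119.1189


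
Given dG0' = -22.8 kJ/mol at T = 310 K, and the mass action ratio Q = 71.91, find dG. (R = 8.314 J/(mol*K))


dG = dG0' + RT * ln(Q) / 1000
dG = -22.8 + 8.314 * 310 * ln(71.91) / 1000
dG = -11.7808 kJ/mol

-11.7808 kJ/mol


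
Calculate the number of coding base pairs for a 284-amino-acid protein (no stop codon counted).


Each amino acid = 1 codon = 3 bp
bp = 284 * 3 = 852 bp

852 bp


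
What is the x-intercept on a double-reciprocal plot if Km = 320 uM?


x-intercept = -1/Km
= -1/320
= -0.0031 1/uM

-0.0031 1/uM


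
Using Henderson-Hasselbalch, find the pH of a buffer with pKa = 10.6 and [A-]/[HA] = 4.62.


pH = pKa + log10([A-]/[HA])
pH = 10.6 + log10(4.62)
pH = 11.2646

11.2646


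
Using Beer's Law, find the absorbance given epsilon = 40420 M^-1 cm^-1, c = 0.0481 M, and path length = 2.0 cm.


A = epsilon * c * l
A = 40420 * 0.0481 * 2.0
A = 3888.404

3888.404


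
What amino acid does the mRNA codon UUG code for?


Standard genetic code lookup.
Codon UUG -> Leu

Leu


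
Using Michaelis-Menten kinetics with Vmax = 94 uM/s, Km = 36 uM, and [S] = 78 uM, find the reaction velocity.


v = Vmax * [S] / (Km + [S])
v = 94 * 78 / (36 + 78)
v = 64.3158 uM/s

64.3158 uM/s


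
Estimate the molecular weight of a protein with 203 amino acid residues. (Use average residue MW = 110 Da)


MW = n_residues * 110 Da
MW = 203 * 110
MW = 22330 Da

22330 Da


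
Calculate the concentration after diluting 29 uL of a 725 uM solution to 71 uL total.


C2 = C1 * V1 / V2
C2 = 725 * 29 / 71
C2 = 296.1268 uM

296.1268 uM


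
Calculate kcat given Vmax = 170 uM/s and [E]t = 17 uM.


kcat = Vmax / [E]t
kcat = 170 / 17
kcat = 10.0 s^-1

10.0 s^-1


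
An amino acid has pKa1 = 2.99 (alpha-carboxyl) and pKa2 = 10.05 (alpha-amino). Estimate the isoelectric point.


pI = (pKa1 + pKa2) / 2
pI = (2.99 + 10.05) / 2
pI = 6.52

6.52


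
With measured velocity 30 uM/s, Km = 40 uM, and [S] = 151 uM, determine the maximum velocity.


Vmax = v * (Km + [S]) / [S]
Vmax = 30 * (40 + 151) / 151
Vmax = 37.947 uM/s

37.947 uM/s


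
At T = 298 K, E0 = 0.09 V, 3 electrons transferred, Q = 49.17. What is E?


E = E0 - (RT/nF) * ln(Q)
E = 0.09 - (8.314 * 298 / (3 * 96485)) * ln(49.17)
E = 0.0567 V

0.0567 V


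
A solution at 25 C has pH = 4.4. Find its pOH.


pOH = 14 - pH
pOH = 14 - 4.4
pOH = 9.6

9.6


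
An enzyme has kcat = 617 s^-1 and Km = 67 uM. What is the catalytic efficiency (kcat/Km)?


Catalytic efficiency = kcat / Km
= 617 / 67
= 9.209 uM^-1*s^-1

9.209 uM^-1*s^-1


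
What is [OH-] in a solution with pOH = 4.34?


[OH-] = 10^(-pOH)
[OH-] = 10^(-4.34)
[OH-] = 4.571e-05 M

4.571e-05 M


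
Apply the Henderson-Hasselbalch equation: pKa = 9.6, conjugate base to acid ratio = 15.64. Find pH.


pH = pKa + log10([A-]/[HA])
pH = 9.6 + log10(15.64)
pH = 10.7942

10.7942


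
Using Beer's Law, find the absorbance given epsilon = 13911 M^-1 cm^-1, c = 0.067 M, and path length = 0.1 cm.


A = epsilon * c * l
A = 13911 * 0.067 * 0.1
A = 93.2037

93.2037


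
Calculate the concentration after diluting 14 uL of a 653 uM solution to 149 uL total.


C2 = C1 * V1 / V2
C2 = 653 * 14 / 149
C2 = 61.3557 uM

61.3557 uM


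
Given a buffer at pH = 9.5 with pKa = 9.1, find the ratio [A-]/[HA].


[A-]/[HA] = 10^(pH - pKa)
= 10^(9.5 - 9.1)
= 2.5119

2.5119


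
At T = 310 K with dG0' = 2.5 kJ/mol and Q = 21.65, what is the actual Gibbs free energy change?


dG = dG0' + RT * ln(Q) / 1000
dG = 2.5 + 8.314 * 310 * ln(21.65) / 1000
dG = 10.4253 kJ/mol

10.4253 kJ/mol


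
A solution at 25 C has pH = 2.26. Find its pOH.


pOH = 14 - pH
pOH = 14 - 2.26
pOH = 11.74

11.74


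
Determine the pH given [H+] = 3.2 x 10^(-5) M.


pH = -log10([H+])
pH = -log10(3.2 x 10^(-5))
pH = 4.4949

4.4949


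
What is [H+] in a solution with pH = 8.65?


[H+] = 10^(-pH)
[H+] = 10^(-8.65)
[H+] = 2.239e-09 M

2.239e-09 M


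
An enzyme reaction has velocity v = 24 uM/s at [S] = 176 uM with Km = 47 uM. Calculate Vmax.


Vmax = v * (Km + [S]) / [S]
Vmax = 24 * (47 + 176) / 176
Vmax = 30.4091 uM/s

30.4091 uM/s


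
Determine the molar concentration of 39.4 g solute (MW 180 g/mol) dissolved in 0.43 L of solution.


C = (mass / MW) / volume
C = (39.4 / 180) / 0.43
C = 0.509 M

0.509 M


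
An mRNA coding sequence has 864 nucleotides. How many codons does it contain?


codons = nucleotides / 3
codons = 864 / 3 = 288

288


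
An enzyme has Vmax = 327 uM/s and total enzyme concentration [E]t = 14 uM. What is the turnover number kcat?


kcat = Vmax / [E]t
kcat = 327 / 14
kcat = 23.3571 s^-1

23.3571 s^-1


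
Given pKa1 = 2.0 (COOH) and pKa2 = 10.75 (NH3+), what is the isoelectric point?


pI = (pKa1 + pKa2) / 2
pI = (2.0 + 10.75) / 2
pI = 6.375

6.375


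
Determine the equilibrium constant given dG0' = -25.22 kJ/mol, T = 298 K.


Keq = exp(-dG0 * 1000 / (R * T))
Keq = exp(-(-25.22) * 1000 / (8.314 * 298))
Keq = 26352.5605

26352.5605


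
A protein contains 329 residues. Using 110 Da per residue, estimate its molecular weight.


MW = n_residues * 110 Da
MW = 329 * 110
MW = 36190 Da

36190 Da


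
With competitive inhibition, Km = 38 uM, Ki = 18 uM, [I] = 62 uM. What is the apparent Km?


Km_app = Km * (1 + [I]/Ki)
Km_app = 38 * (1 + 62/18)
Km_app = 168.8889 uM

168.8889 uM


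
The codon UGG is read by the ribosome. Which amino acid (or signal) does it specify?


Standard genetic code lookup.
Codon UGG -> Trp

Trp


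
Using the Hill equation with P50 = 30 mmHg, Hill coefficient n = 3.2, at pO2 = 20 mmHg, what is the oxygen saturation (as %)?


Y = pO2^n / (P50^n + pO2^n)
Y = 20^3.2 / (30^3.2 + 20^3.2)
Y = 21.46%

21.46%


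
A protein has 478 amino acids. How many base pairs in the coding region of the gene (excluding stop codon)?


Each amino acid = 1 codon = 3 bp
bp = 478 * 3 = 1434 bp

1434 bp


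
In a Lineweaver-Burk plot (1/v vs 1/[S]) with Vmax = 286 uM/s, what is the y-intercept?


y-intercept = 1/Vmax
= 1/286
= 0.0035 s/uM

0.0035 s/uM


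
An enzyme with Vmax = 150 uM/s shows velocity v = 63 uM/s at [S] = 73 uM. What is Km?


Km = [S] * (Vmax - v) / v
Km = 73 * (150 - 63) / 63
Km = 100.8095 uM

100.8095 uM


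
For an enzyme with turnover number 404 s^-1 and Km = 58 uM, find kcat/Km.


Catalytic efficiency = kcat / Km
= 404 / 58
= 6.9655 uM^-1*s^-1

6.9655 uM^-1*s^-1


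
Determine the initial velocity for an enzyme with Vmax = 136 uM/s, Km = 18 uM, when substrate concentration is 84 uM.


v = Vmax * [S] / (Km + [S])
v = 136 * 84 / (18 + 84)
v = 112.0 uM/s

112.0 uM/s


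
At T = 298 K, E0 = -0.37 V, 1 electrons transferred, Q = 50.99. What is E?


E = E0 - (RT/nF) * ln(Q)
E = -0.37 - (8.314 * 298 / (1 * 96485)) * ln(50.99)
E = -0.471 V

-0.471 V


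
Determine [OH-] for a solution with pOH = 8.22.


[OH-] = 10^(-pOH)
[OH-] = 10^(-8.22)
[OH-] = 6.026e-09 M

6.026e-09 M


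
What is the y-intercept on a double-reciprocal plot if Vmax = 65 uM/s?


y-intercept = 1/Vmax
= 1/65
= 0.0154 s/uM

0.0154 s/uM


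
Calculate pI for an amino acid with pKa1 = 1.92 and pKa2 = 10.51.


pI = (pKa1 + pKa2) / 2
pI = (1.92 + 10.51) / 2
pI = 6.215

6.215


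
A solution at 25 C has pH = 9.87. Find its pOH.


pOH = 14 - pH
pOH = 14 - 9.87
pOH = 4.13

4.13


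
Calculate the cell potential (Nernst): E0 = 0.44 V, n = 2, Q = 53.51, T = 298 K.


E = E0 - (RT/nF) * ln(Q)
E = 0.44 - (8.314 * 298 / (2 * 96485)) * ln(53.51)
E = 0.3889 V

0.3889 V


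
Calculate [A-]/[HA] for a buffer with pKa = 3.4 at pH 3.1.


[A-]/[HA] = 10^(pH - pKa)
= 10^(3.1 - 3.4)
= 0.5012

0.5012


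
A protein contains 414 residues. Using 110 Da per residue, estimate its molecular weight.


MW = n_residues * 110 Da
MW = 414 * 110
MW = 45540 Da

45540 Da


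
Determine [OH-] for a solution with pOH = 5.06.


[OH-] = 10^(-pOH)
[OH-] = 10^(-5.06)
[OH-] = 8.710e-06 M

8.710e-06 M


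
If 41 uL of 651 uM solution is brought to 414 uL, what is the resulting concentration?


C2 = C1 * V1 / V2
C2 = 651 * 41 / 414
C2 = 64.471 uM

64.471 uM


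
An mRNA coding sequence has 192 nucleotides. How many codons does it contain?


codons = nucleotides / 3
codons = 192 / 3 = 64

64


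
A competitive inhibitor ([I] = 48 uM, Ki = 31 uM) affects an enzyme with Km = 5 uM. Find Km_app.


Km_app = Km * (1 + [I]/Ki)
Km_app = 5 * (1 + 48/31)
Km_app = 12.7419 uM

12.7419 uM


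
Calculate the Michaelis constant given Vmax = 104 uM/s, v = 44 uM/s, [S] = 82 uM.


Km = [S] * (Vmax - v) / v
Km = 82 * (104 - 44) / 44
Km = 111.8182 uM

111.8182 uM


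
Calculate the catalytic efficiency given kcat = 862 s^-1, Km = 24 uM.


Catalytic efficiency = kcat / Km
= 862 / 24
= 35.9167 uM^-1*s^-1

35.9167 uM^-1*s^-1


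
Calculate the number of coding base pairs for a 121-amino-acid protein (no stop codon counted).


Each amino acid = 1 codon = 3 bp
bp = 121 * 3 = 363 bp

363 bp


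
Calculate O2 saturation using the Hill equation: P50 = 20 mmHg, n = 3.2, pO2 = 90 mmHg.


Y = pO2^n / (P50^n + pO2^n)
Y = 90^3.2 / (20^3.2 + 90^3.2)
Y = 99.19%

99.19%


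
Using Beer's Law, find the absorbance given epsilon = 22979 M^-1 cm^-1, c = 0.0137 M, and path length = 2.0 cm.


A = epsilon * c * l
A = 22979 * 0.0137 * 2.0
A = 629.6246

629.6246


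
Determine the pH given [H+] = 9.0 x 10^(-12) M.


pH = -log10([H+])
pH = -log10(9.0 x 10^(-12))
pH = 11.0458

11.0458


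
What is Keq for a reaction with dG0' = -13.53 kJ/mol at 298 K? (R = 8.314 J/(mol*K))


Keq = exp(-dG0 * 1000 / (R * T))
Keq = exp(-(-13.53) * 1000 / (8.314 * 298))
Keq = 235.3307

235.3307


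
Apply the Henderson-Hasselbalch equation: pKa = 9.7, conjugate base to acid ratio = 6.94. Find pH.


pH = pKa + log10([A-]/[HA])
pH = 9.7 + log10(6.94)
pH = 10.5414

10.5414


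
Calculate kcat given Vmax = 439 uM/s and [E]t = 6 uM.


kcat = Vmax / [E]t
kcat = 439 / 6
kcat = 73.1667 s^-1

73.1667 s^-1


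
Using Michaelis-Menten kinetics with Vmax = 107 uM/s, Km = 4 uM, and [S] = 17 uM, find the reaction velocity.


v = Vmax * [S] / (Km + [S])
v = 107 * 17 / (4 + 17)
v = 86.619 uM/s

86.619 uM/s


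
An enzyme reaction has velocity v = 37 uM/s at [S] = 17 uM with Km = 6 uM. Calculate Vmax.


Vmax = v * (Km + [S]) / [S]
Vmax = 37 * (6 + 17) / 17
Vmax = 50.0588 uM/s

50.0588 uM/s


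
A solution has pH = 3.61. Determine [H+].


[H+] = 10^(-pH)
[H+] = 10^(-3.61)
[H+] = 2.455e-04 M

2.455e-04 M


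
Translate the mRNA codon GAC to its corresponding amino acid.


Standard genetic code lookup.
Codon GAC -> Asp

Asp


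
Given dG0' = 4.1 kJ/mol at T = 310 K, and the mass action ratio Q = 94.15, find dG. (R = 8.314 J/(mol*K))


dG = dG0' + RT * ln(Q) / 1000
dG = 4.1 + 8.314 * 310 * ln(94.15) / 1000
dG = 15.8137 kJ/mol

15.8137 kJ/mol


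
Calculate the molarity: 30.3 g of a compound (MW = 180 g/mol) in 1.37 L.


C = (mass / MW) / volume
C = (30.3 / 180) / 1.37
C = 0.1229 M

0.1229 M


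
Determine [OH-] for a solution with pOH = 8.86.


[OH-] = 10^(-pOH)
[OH-] = 10^(-8.86)
[OH-] = 1.380e-09 M

1.380e-09 M


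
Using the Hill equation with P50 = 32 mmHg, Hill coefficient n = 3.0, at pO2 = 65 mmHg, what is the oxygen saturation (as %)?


Y = pO2^n / (P50^n + pO2^n)
Y = 65^3.0 / (32^3.0 + 65^3.0)
Y = 89.34%

89.34%


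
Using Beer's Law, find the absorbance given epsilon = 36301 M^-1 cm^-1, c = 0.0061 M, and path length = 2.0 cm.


A = epsilon * c * l
A = 36301 * 0.0061 * 2.0
A = 442.8722

442.8722


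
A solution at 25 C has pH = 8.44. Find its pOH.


pOH = 14 - pH
pOH = 14 - 8.44
pOH = 5.56

5.56


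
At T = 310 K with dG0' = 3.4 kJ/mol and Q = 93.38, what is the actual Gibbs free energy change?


dG = dG0' + RT * ln(Q) / 1000
dG = 3.4 + 8.314 * 310 * ln(93.38) / 1000
dG = 15.0926 kJ/mol

15.0926 kJ/mol


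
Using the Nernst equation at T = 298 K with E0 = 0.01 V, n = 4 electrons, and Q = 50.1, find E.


E = E0 - (RT/nF) * ln(Q)
E = 0.01 - (8.314 * 298 / (4 * 96485)) * ln(50.1)
E = -0.0151 V

-0.0151 V


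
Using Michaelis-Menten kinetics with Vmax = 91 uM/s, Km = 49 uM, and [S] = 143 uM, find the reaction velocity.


v = Vmax * [S] / (Km + [S])
v = 91 * 143 / (49 + 143)
v = 67.776 uM/s

67.776 uM/s


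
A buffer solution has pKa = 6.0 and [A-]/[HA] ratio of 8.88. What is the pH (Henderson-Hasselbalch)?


pH = pKa + log10([A-]/[HA])
pH = 6.0 + log10(8.88)
pH = 6.9484

6.9484


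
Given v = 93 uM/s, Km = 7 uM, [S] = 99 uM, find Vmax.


Vmax = v * (Km + [S]) / [S]
Vmax = 93 * (7 + 99) / 99
Vmax = 99.5758 uM/s

99.5758 uM/s


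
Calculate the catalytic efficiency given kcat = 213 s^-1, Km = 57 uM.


Catalytic efficiency = kcat / Km
= 213 / 57
= 3.7368 uM^-1*s^-1

3.7368 uM^-1*s^-1


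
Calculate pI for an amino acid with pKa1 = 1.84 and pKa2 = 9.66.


pI = (pKa1 + pKa2) / 2
pI = (1.84 + 9.66) / 2
pI = 5.75

5.75


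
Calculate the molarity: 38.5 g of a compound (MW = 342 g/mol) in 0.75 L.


C = (mass / MW) / volume
C = (38.5 / 342) / 0.75
C = 0.1501 M

0.1501 M


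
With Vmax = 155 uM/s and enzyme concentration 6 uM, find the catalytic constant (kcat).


kcat = Vmax / [E]t
kcat = 155 / 6
kcat = 25.8333 s^-1

25.8333 s^-1


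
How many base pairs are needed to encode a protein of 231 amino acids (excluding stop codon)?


Each amino acid = 1 codon = 3 bp
bp = 231 * 3 = 693 bp

693 bp


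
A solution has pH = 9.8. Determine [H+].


[H+] = 10^(-pH)
[H+] = 10^(-9.8)
[H+] = 1.585e-10 M

1.585e-10 M


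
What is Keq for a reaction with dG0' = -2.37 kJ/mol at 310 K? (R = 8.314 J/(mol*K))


Keq = exp(-dG0 * 1000 / (R * T))
Keq = exp(-(-2.37) * 1000 / (8.314 * 310))
Keq = 2.5082

2.5082


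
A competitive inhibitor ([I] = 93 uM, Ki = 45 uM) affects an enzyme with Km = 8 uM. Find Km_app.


Km_app = Km * (1 + [I]/Ki)
Km_app = 8 * (1 + 93/45)
Km_app = 24.5333 uM

24.5333 uM


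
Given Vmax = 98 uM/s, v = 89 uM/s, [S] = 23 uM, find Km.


Km = [S] * (Vmax - v) / v
Km = 23 * (98 - 89) / 89
Km = 2.3258 uM

2.3258 uM


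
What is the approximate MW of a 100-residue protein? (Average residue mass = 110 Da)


MW = n_residues * 110 Da
MW = 100 * 110
MW = 11000 Da

11000 Da


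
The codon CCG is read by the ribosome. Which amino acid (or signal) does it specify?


Standard genetic code lookup.
Codon CCG -> Pro

Pro


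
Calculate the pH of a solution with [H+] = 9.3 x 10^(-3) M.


pH = -log10([H+])
pH = -log10(9.3 x 10^(-3))
pH = 2.0315

2.0315


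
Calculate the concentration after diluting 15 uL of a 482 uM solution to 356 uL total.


C2 = C1 * V1 / V2
C2 = 482 * 15 / 356
C2 = 20.309 uM

20.309 uM


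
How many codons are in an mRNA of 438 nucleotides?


codons = nucleotides / 3
codons = 438 / 3 = 146

146


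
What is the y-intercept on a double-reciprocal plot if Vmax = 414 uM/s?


y-intercept = 1/Vmax
= 1/414
= 0.0024 s/uM

0.0024 s/uM


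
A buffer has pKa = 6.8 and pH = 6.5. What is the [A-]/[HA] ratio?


[A-]/[HA] = 10^(pH - pKa)
= 10^(6.5 - 6.8)
= 0.5012

0.5012


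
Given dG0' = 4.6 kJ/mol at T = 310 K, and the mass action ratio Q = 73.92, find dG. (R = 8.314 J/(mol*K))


dG = dG0' + RT * ln(Q) / 1000
dG = 4.6 + 8.314 * 310 * ln(73.92) / 1000
dG = 15.6903 kJ/mol

15.6903 kJ/mol


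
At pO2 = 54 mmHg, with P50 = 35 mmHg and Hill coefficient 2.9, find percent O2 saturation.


Y = pO2^n / (P50^n + pO2^n)
Y = 54^2.9 / (35^2.9 + 54^2.9)
Y = 77.86%

77.86%


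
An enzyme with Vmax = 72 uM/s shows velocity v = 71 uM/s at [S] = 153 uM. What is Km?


Km = [S] * (Vmax - v) / v
Km = 153 * (72 - 71) / 71
Km = 2.1549 uM

2.1549 uM


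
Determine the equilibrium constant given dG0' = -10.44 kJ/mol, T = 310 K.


Keq = exp(-dG0 * 1000 / (R * T))
Keq = exp(-(-10.44) * 1000 / (8.314 * 310))
Keq = 57.437

57.437


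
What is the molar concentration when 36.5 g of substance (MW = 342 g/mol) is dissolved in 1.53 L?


C = (mass / MW) / volume
C = (36.5 / 342) / 1.53
C = 0.0698 M

0.0698 M


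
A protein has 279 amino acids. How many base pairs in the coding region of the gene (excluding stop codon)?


Each amino acid = 1 codon = 3 bp
bp = 279 * 3 = 837 bp

837 bp


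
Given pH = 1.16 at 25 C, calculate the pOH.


pOH = 14 - pH
pOH = 14 - 1.16
pOH = 12.84

12.84


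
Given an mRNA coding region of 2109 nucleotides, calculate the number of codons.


codons = nucleotides / 3
codons = 2109 / 3 = 703

703


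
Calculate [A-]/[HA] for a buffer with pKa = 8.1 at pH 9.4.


[A-]/[HA] = 10^(pH - pKa)
= 10^(9.4 - 8.1)
= 19.9526

19.9526


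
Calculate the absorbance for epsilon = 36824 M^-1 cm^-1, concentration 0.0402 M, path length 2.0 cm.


A = epsilon * c * l
A = 36824 * 0.0402 * 2.0
A = 2960.6496

2960.6496


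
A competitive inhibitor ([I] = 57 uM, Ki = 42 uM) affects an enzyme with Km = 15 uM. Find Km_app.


Km_app = Km * (1 + [I]/Ki)
Km_app = 15 * (1 + 57/42)
Km_app = 35.3571 uM

35.3571 uM


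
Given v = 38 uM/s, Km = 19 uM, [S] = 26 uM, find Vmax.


Vmax = v * (Km + [S]) / [S]
Vmax = 38 * (19 + 26) / 26
Vmax = 65.7692 uM/s

65.7692 uM/s


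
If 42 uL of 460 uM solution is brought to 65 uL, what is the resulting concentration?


C2 = C1 * V1 / V2
C2 = 460 * 42 / 65
C2 = 297.2308 uM

297.2308 uM


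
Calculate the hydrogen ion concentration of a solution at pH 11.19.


[H+] = 10^(-pH)
[H+] = 10^(-11.19)
[H+] = 6.457e-12 M

6.457e-12 M


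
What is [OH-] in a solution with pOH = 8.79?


[OH-] = 10^(-pOH)
[OH-] = 10^(-8.79)
[OH-] = 1.622e-09 M

1.622e-09 M


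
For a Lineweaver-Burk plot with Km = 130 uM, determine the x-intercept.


x-intercept = -1/Km
= -1/130
= -0.0077 1/uM

-0.0077 1/uM


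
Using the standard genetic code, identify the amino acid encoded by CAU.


Standard genetic code lookup.
Codon CAU -> His

His


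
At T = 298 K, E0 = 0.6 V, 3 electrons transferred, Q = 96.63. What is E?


E = E0 - (RT/nF) * ln(Q)
E = 0.6 - (8.314 * 298 / (3 * 96485)) * ln(96.63)
E = 0.5609 V

0.5609 V


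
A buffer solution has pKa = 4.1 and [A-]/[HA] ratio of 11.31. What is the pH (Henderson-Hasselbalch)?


pH = pKa + log10([A-]/[HA])
pH = 4.1 + log10(11.31)
pH = 5.1535

5.1535


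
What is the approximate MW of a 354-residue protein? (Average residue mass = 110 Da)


MW = n_residues * 110 Da
MW = 354 * 110
MW = 38940 Da

38940 Da
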